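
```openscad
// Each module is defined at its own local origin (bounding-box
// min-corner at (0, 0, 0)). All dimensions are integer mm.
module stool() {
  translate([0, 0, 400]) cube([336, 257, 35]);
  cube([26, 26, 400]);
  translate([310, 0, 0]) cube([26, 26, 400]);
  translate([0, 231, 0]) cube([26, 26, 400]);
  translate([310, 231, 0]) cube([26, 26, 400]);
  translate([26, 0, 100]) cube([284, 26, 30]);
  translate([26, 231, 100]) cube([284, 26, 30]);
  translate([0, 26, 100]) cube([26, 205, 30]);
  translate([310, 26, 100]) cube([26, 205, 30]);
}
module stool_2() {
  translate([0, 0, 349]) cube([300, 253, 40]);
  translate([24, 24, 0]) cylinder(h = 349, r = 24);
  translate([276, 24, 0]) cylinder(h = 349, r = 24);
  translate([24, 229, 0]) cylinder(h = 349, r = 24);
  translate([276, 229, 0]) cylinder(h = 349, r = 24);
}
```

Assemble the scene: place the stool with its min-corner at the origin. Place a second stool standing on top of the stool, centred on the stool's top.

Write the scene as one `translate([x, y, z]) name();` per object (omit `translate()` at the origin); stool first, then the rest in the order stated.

stool();
translate([18, 2, 435]) stool_2();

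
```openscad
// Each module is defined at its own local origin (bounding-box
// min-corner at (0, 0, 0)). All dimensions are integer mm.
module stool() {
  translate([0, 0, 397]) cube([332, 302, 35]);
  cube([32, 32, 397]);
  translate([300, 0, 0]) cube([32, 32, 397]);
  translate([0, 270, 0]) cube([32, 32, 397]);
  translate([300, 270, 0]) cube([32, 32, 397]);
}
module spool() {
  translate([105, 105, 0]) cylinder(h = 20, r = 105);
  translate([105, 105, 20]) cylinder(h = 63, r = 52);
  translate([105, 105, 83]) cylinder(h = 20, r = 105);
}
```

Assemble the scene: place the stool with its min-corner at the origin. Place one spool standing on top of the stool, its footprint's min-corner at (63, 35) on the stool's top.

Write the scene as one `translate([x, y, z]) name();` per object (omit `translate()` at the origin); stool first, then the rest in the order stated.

stool();
translate([63, 35, 432]) spool();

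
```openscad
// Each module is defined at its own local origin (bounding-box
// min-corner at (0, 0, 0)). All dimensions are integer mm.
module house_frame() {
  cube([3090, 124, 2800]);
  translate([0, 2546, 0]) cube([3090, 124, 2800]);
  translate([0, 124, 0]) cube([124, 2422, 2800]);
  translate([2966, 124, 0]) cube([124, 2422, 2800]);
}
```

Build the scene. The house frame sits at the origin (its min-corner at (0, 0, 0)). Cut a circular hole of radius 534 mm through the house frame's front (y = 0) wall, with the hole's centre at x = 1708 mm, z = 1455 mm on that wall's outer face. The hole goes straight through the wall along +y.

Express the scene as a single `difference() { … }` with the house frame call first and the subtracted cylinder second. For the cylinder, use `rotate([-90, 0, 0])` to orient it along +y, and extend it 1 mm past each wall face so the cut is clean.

difference() {
  house_frame();
  translate([1708, -1, 1455]) rotate([-90, 0, 0]) cylinder(h = 126, r = 534);
}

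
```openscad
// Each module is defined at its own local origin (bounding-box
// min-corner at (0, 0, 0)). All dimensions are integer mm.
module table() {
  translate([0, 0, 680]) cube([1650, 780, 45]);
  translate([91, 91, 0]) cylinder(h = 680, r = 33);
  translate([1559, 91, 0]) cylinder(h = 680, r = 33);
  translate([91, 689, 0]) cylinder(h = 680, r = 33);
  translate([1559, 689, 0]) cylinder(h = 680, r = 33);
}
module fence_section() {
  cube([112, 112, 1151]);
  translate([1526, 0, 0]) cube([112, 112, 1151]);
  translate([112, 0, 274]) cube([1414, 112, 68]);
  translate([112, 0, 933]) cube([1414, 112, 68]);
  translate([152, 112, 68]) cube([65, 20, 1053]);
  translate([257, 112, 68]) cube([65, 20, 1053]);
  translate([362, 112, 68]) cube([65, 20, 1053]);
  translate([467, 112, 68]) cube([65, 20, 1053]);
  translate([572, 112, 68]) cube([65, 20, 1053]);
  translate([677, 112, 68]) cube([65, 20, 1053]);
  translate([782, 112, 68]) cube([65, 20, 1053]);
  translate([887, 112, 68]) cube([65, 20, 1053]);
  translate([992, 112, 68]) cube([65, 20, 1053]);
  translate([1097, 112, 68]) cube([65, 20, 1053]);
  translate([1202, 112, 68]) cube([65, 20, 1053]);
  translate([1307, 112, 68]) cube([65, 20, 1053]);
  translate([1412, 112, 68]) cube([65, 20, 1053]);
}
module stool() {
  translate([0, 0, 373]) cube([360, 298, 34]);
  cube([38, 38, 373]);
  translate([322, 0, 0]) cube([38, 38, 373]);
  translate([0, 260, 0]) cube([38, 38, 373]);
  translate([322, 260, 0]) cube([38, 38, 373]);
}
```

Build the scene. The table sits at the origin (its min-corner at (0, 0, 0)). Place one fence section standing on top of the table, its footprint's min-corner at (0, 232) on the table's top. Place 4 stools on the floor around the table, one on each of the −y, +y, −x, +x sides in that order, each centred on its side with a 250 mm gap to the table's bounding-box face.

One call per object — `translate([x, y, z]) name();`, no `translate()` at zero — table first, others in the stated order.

table();
translate([0, 232, 725]) fence_section();
translate([645, -548, 0]) stool();
translate([645, 1030, 0]) stool();
translate([-610, 241, 0]) stool();
translate([1900, 241, 0]) stool();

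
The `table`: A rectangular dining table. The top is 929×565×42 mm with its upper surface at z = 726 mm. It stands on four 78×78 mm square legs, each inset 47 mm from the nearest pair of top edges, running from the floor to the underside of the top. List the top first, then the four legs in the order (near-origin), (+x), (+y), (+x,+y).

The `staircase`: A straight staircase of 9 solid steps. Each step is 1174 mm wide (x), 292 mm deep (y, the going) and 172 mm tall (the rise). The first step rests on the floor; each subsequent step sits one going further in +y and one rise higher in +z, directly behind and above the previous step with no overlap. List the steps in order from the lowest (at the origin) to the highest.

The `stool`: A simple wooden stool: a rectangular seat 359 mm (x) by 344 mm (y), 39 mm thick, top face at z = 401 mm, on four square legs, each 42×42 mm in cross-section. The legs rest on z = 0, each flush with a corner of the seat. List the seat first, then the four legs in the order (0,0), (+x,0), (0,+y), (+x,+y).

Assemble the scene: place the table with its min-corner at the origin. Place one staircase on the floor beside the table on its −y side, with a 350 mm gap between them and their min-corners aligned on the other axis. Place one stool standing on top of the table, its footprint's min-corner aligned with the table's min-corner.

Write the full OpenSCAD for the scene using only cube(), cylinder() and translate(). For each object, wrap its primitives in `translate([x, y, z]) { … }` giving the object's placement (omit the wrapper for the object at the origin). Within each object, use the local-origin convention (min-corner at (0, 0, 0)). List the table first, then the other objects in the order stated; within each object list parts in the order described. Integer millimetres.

translate([0, 0, 684]) cube([929, 565, 42]);
translate([47, 47, 0]) cube([78, 78, 684]);
translate([804, 47, 0]) cube([78, 78, 684]);
translate([47, 440, 0]) cube([78, 78, 684]);
translate([804, 440, 0]) cube([78, 78, 684]);
translate([0, -2978, 0]) {
  cube([1174, 292, 172]);
  translate([0, 292, 172]) cube([1174, 292, 172]);
  translate([0, 584, 344]) cube([1174, 292, 172]);
  translate([0, 876, 516]) cube([1174, 292, 172]);
  translate([0, 1168, 688]) cube([1174, 292, 172]);
  translate([0, 1460, 860]) cube([1174, 292, 172]);
  translate([0, 1752, 1032]) cube([1174, 292, 172]);
  translate([0, 2044, 1204]) cube([1174, 292, 172]);
  translate([0, 2336, 1376]) cube([1174, 292, 172]);
}
translate([0, 0, 726]) {
  translate([0, 0, 362]) cube([359, 344, 39]);
  cube([42, 42, 362]);
  translate([317, 0, 0]) cube([42, 42, 362]);
  translate([0, 302, 0]) cube([42, 42, 362]);
  translate([317, 302, 0]) cube([42, 42, 362]);
}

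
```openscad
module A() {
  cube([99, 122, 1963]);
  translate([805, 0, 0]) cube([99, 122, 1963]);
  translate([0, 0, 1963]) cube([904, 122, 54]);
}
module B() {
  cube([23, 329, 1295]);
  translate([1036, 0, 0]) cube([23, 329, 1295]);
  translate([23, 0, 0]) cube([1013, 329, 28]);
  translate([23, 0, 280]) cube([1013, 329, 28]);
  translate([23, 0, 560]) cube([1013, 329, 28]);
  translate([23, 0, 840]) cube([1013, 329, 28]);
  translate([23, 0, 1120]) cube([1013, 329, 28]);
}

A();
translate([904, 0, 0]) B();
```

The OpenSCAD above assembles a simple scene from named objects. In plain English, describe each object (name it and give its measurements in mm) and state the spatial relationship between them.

A is a rectangular door frame: two vertical jambs of 99×122 mm section, 1963 mm tall, with a clear opening 706 mm wide between their inner faces. A header 54 mm tall and 122 mm deep lies on top of the jambs and spans the full outside width.

B is an open bookshelf. Two side panels, each 23 mm thick, 329 mm deep and 1295 mm tall, stand 1059 mm apart (outside-to-outside). Between them sit 5 shelves, each 28 mm thick and 329 mm deep, spanning the full gap between the sides. The bottom shelf rests on the floor (its underside at z = 0) and the clear gap between one shelf's top and the next shelf's underside is 252 mm.

The bookshelf is against the door frame's +x side, with their −y faces flush.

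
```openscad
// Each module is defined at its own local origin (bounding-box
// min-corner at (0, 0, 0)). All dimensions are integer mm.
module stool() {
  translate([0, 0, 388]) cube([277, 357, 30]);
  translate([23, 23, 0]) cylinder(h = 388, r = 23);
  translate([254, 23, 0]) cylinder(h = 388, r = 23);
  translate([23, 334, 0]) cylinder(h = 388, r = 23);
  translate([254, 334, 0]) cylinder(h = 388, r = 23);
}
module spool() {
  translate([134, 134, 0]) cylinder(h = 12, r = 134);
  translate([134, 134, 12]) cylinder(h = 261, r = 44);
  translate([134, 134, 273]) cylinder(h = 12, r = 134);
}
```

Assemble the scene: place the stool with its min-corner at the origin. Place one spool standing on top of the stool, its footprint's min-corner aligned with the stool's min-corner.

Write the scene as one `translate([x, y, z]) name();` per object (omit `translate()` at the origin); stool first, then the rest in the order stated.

stool();
translate([0, 0, 418]) spool();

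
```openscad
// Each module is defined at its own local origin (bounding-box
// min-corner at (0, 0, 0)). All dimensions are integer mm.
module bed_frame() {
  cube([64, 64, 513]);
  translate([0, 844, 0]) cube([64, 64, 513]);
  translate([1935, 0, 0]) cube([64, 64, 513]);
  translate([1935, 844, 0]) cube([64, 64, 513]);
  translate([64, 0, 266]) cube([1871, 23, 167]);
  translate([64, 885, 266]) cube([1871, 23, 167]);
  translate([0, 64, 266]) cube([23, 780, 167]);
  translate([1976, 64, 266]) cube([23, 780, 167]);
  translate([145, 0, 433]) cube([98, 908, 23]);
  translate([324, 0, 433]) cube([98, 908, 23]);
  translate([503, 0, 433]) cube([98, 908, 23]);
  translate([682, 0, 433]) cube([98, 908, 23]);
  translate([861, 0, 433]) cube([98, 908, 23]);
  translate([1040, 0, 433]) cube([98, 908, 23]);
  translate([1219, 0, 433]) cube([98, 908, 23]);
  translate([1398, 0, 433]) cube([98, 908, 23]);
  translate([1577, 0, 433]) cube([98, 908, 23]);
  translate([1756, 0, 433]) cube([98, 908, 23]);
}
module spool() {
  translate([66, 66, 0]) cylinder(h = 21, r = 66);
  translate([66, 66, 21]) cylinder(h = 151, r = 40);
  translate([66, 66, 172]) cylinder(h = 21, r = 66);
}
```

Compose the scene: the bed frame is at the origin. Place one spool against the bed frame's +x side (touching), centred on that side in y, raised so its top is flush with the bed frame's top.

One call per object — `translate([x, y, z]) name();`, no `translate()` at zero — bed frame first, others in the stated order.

bed_frame();
translate([1999, 388, 320]) spool();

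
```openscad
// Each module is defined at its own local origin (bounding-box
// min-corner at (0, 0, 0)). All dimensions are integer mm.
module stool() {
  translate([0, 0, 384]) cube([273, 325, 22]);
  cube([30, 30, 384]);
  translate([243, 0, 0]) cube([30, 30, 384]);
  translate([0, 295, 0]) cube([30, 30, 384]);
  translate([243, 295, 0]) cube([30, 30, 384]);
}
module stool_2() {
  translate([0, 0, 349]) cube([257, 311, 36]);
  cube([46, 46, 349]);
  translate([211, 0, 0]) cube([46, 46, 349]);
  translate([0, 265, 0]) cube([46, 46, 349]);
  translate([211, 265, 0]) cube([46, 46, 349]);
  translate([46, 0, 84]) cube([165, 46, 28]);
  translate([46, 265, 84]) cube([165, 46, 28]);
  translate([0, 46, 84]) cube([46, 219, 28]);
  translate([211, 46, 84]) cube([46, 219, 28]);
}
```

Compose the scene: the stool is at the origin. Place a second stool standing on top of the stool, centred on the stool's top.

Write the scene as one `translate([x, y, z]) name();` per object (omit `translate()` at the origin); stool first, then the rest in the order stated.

stool();
translate([8, 7, 406]) stool_2();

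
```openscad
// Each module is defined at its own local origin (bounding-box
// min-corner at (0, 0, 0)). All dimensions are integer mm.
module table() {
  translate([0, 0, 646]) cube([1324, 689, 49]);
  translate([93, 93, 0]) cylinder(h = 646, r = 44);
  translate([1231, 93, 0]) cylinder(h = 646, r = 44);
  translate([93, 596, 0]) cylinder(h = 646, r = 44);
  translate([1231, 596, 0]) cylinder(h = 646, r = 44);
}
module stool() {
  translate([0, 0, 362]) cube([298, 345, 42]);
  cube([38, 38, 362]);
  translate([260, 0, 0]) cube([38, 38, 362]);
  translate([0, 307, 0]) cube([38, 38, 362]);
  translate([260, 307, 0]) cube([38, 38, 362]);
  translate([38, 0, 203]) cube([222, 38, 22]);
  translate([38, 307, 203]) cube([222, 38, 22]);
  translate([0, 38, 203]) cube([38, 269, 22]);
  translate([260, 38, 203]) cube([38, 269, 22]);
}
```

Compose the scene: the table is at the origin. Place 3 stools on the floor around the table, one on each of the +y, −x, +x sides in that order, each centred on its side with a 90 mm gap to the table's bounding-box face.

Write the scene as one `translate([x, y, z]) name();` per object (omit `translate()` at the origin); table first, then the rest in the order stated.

table();
translate([513, 779, 0]) stool();
translate([-388, 172, 0]) stool();
translate([1414, 172, 0]) stool();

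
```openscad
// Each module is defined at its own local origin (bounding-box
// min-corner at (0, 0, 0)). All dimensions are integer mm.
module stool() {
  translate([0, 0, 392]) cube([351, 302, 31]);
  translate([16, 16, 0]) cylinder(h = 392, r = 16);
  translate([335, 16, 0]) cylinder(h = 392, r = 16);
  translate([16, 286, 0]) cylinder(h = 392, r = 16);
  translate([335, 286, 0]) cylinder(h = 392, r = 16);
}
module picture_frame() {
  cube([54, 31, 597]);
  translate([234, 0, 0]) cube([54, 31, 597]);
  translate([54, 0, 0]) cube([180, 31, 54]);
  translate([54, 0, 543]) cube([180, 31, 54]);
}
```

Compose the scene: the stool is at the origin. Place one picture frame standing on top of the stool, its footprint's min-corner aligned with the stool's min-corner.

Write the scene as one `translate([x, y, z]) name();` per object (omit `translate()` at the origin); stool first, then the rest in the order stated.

stool();
translate([0, 0, 423]) picture_frame();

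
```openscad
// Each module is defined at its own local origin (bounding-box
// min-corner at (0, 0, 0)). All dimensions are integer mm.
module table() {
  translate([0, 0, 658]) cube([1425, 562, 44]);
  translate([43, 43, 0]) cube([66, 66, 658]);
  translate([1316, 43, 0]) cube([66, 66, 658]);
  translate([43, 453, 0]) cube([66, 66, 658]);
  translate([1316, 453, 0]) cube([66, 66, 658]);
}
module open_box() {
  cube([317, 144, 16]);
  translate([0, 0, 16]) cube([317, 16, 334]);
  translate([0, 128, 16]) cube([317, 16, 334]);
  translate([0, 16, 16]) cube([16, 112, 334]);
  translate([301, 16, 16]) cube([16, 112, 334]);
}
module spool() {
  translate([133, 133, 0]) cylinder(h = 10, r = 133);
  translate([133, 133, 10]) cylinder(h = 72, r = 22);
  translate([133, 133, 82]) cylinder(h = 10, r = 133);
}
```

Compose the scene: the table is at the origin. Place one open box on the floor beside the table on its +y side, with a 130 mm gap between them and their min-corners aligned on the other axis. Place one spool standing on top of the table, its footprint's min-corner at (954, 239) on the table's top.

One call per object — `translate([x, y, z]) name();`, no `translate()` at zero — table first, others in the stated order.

table();
translate([0, 692, 0]) open_box();
translate([954, 239, 702]) spool();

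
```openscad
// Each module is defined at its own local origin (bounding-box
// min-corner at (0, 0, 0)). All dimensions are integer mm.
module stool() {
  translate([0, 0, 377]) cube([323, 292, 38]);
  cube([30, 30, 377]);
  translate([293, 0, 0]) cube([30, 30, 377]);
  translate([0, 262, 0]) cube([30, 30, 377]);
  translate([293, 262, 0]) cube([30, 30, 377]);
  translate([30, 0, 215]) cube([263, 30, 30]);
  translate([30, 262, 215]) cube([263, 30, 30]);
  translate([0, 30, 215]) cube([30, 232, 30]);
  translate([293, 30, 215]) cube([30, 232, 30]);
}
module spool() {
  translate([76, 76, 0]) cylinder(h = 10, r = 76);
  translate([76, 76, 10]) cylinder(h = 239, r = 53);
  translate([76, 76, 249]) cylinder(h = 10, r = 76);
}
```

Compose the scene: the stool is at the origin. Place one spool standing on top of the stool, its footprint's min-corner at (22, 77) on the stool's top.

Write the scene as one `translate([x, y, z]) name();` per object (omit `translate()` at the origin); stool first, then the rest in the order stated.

stool();
translate([22, 77, 415]) spool();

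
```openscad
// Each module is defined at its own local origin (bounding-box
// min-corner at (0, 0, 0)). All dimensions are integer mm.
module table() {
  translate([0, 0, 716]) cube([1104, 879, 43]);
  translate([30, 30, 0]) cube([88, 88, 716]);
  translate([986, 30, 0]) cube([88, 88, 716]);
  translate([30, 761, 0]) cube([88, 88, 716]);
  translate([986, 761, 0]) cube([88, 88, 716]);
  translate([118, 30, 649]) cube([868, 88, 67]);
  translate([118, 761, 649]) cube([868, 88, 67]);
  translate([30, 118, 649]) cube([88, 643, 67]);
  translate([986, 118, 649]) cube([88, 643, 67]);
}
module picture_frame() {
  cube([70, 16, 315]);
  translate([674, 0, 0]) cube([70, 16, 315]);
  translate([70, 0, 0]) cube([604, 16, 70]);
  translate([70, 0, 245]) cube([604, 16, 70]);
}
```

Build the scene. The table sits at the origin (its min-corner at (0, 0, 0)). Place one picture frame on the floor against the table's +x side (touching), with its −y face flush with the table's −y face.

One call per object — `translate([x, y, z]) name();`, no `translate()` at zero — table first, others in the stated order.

table();
translate([1104, 0, 0]) picture_frame();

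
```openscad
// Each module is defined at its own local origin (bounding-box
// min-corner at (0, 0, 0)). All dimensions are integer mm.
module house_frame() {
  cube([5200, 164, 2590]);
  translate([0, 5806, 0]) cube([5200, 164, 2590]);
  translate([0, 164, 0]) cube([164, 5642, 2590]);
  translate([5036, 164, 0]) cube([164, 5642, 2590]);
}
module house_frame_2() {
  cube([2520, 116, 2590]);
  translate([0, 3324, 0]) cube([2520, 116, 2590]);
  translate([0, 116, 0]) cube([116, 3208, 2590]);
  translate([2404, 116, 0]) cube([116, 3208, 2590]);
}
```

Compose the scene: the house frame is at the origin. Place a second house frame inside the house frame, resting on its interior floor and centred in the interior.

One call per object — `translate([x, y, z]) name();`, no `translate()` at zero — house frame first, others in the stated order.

house_frame();
translate([1340, 1265, 0]) house_frame_2();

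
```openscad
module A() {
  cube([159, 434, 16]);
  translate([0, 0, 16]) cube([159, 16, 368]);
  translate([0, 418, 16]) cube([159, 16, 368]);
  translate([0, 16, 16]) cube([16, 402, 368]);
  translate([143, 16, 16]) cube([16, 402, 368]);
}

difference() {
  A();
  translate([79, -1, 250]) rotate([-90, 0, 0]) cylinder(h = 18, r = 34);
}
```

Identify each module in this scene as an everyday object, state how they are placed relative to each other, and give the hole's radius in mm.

The subtracted cylinder has r = 34 mm.

A is an open box. The open box has a circular hole through its front wall. The hole's radius is 34 mm.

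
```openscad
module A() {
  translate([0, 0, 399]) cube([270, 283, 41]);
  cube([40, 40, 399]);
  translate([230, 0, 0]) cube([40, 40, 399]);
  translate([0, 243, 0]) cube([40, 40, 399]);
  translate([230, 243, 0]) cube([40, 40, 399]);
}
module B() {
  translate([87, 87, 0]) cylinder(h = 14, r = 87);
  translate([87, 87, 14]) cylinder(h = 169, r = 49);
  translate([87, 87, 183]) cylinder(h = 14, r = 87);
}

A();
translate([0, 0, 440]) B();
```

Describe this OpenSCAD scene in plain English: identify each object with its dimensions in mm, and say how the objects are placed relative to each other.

A is a four-legged stool. The seat is a 270×283×41 mm slab whose top surface is at z = 440 mm; four square legs, each 40×40 mm in cross-section, run from the floor (z = 0) to the underside of the seat, each flush with a corner of the seat.

B is a spool: two coaxial disc flanges of radius 87 mm and thickness 14 mm, joined by a core cylinder of radius 49 mm and height 169 mm. The lower flange rests on z = 0 and the three cylinders share a vertical axis.

The spool is on top of the stool.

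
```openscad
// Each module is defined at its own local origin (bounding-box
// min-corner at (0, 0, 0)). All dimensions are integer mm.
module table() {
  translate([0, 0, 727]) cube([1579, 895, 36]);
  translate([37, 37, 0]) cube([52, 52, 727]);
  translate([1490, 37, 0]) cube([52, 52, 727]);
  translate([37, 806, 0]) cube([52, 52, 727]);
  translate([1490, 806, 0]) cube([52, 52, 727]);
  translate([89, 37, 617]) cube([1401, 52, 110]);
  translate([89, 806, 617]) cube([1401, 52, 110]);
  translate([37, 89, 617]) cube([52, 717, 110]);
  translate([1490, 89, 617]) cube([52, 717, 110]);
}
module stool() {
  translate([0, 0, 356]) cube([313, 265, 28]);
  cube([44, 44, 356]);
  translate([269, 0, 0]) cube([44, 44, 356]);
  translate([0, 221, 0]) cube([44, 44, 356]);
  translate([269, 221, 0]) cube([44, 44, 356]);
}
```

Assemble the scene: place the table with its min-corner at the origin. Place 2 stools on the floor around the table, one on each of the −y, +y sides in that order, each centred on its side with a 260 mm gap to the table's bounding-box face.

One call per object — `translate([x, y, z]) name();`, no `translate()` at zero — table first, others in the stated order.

table();
translate([633, -525, 0]) stool();
translate([633, 1155, 0]) stool();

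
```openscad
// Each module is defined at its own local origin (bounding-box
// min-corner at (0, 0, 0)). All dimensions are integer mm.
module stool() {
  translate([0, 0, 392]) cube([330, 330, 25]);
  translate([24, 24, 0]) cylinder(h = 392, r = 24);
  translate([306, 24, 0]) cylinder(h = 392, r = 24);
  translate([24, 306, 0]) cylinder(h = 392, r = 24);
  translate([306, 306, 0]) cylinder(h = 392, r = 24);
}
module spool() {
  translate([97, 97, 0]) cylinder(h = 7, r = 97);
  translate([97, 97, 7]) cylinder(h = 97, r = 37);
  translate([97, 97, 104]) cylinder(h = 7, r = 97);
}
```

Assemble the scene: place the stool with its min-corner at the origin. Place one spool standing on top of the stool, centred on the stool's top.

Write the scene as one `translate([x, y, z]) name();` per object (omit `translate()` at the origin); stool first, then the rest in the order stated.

stool();
translate([68, 68, 417]) spool();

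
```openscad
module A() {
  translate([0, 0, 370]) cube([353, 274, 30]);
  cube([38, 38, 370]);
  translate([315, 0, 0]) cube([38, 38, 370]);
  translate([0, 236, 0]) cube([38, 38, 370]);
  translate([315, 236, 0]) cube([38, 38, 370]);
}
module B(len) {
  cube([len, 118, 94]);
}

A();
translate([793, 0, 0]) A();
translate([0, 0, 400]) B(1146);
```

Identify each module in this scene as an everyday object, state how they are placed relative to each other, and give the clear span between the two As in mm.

Second stool starts at x = 793; first ends at x = 353; clear span = 793 − 353 = 440 mm.

A is a stool. B is a beam. A beam spans the tops of two stools. The clear span between the two stools is 440 mm.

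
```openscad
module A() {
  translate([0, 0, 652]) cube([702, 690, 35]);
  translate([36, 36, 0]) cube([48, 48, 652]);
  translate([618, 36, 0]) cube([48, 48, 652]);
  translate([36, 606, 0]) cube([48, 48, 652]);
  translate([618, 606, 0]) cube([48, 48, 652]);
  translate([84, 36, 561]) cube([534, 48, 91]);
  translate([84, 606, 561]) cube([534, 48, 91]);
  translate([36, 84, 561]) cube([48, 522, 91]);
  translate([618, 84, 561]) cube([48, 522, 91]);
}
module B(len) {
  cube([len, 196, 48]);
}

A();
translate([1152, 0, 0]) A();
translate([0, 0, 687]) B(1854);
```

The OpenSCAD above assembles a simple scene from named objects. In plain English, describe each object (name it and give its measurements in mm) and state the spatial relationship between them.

A is a rectangular dining table. The top is 702×690×35 mm with its upper surface at z = 687 mm. It stands on four 48×48 mm square legs, each inset 36 mm from the nearest pair of top edges, running from the floor to the underside of the top. Four apron rails, 48 mm thick and 91 mm tall, run between adjacent legs with their top edges flush with the underside of the top and their outer faces flush with the legs' outer faces.

B is a rectangular beam 1854 mm long (x), 196 mm deep (y), 48 mm thick (z).

The beam spans the tops of two tables placed 450 mm apart, resting at z = 687 mm.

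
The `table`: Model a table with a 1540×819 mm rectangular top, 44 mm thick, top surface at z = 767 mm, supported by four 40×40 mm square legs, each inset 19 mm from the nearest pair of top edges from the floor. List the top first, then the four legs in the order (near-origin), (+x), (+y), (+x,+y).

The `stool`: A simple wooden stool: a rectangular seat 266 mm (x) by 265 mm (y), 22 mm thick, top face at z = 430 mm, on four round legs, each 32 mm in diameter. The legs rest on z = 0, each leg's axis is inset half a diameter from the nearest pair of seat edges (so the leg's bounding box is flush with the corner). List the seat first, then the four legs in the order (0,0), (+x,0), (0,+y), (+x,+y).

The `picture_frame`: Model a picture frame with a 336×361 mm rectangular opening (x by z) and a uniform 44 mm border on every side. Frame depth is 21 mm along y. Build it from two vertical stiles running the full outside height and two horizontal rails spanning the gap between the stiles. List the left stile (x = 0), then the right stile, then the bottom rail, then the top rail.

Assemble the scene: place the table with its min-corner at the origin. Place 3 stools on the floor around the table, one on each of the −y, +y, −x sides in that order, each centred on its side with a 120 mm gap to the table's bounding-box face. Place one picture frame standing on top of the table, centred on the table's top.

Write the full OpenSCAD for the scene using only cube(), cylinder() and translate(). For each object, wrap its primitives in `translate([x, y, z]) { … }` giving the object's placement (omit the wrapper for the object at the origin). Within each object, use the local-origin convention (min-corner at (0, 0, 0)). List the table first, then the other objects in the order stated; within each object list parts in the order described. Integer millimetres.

translate([0, 0, 723]) cube([1540, 819, 44]);
translate([19, 19, 0]) cube([40, 40, 723]);
translate([1481, 19, 0]) cube([40, 40, 723]);
translate([19, 760, 0]) cube([40, 40, 723]);
translate([1481, 760, 0]) cube([40, 40, 723]);
translate([637, -385, 0]) {
  translate([0, 0, 408]) cube([266, 265, 22]);
  translate([16, 16, 0]) cylinder(h = 408, r = 16);
  translate([250, 16, 0]) cylinder(h = 408, r = 16);
  translate([16, 249, 0]) cylinder(h = 408, r = 16);
  translate([250, 249, 0]) cylinder(h = 408, r = 16);
}
translate([637, 939, 0]) {
  translate([0, 0, 408]) cube([266, 265, 22]);
  translate([16, 16, 0]) cylinder(h = 408, r = 16);
  translate([250, 16, 0]) cylinder(h = 408, r = 16);
  translate([16, 249, 0]) cylinder(h = 408, r = 16);
  translate([250, 249, 0]) cylinder(h = 408, r = 16);
}
translate([-386, 277, 0]) {
  translate([0, 0, 408]) cube([266, 265, 22]);
  translate([16, 16, 0]) cylinder(h = 408, r = 16);
  translate([250, 16, 0]) cylinder(h = 408, r = 16);
  translate([16, 249, 0]) cylinder(h = 408, r = 16);
  translate([250, 249, 0]) cylinder(h = 408, r = 16);
}
translate([558, 399, 767]) {
  cube([44, 21, 449]);
  translate([380, 0, 0]) cube([44, 21, 449]);
  translate([44, 0, 0]) cube([336, 21, 44]);
  translate([44, 0, 405]) cube([336, 21, 44]);
}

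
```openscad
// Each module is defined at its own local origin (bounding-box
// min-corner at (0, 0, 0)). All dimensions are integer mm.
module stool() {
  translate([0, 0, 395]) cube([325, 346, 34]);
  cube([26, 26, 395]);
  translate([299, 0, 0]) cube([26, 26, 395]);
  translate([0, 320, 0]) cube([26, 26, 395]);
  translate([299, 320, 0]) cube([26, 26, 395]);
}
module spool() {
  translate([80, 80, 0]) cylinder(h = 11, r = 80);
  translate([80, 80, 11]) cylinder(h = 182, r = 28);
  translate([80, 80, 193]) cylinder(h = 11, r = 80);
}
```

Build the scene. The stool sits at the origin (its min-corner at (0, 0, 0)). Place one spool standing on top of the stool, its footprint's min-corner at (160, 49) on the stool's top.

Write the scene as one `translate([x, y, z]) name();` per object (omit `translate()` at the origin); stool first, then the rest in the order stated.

stool();
translate([160, 49, 429]) spool();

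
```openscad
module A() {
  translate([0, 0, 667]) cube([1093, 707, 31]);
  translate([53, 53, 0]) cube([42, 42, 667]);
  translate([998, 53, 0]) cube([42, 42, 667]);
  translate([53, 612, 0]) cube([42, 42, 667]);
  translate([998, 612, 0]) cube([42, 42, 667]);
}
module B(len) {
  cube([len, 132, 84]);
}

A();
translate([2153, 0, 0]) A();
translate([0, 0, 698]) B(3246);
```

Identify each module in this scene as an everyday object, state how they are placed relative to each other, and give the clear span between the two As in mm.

A is a table. B is a beam. A beam spans the tops of two tables. The clear span between the two tables is 1060 mm.

Second table starts at x = 2153; first ends at x = 1093; clear span = 2153 − 1093 = 1060 mm.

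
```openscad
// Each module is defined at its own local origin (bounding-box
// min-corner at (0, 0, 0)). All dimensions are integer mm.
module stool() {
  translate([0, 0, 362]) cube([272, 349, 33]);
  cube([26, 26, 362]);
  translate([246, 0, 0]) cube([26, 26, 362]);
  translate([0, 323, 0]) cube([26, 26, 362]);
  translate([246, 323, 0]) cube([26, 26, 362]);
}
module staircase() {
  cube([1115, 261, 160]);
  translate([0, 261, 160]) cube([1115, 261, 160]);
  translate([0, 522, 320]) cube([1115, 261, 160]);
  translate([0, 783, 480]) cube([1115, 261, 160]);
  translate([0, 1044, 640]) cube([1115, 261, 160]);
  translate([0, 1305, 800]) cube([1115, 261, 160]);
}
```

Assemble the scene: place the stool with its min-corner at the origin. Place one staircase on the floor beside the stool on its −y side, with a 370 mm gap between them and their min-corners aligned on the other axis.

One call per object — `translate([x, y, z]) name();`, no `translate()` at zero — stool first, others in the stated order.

stool();
translate([0, -1936, 0]) staircase();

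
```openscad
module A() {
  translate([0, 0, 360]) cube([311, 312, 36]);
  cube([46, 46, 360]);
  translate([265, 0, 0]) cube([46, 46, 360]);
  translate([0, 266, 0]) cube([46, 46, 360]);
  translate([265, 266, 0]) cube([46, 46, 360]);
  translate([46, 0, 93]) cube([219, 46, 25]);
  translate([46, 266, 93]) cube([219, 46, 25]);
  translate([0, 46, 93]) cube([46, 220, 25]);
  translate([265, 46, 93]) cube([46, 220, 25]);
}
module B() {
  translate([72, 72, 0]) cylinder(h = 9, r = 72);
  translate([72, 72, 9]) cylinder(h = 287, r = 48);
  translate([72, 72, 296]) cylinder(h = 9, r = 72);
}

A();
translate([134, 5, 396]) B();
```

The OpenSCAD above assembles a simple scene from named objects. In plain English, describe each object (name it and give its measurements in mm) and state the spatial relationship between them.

A is a four-legged stool. The seat is a 311×312×36 mm slab whose top surface is at z = 396 mm; four square legs, each 46×46 mm in cross-section, run from the floor (z = 0) to the underside of the seat, each flush with a corner of the seat. Four stretchers, 46 mm wide and 25 mm tall, connect adjacent legs with their undersides at z = 93 mm, each running between the inner faces of the legs it joins and aligned with the legs' outer faces on the other axis.

B is a spool: two coaxial disc flanges of radius 72 mm and thickness 9 mm, joined by a core cylinder of radius 48 mm and height 287 mm. The lower flange rests on z = 0 and the three cylinders share a vertical axis.

The spool is on top of the stool.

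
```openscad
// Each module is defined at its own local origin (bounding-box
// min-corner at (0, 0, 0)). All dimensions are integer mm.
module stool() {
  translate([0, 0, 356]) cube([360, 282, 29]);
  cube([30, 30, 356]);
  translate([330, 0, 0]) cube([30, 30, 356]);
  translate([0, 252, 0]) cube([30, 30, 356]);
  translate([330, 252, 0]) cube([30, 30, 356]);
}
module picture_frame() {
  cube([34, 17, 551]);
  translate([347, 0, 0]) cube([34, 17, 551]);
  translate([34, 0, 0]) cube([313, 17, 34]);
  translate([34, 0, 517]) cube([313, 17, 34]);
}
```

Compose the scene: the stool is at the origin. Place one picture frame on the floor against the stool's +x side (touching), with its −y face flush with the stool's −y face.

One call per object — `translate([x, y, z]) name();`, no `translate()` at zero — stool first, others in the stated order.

stool();
translate([360, 0, 0]) picture_frame();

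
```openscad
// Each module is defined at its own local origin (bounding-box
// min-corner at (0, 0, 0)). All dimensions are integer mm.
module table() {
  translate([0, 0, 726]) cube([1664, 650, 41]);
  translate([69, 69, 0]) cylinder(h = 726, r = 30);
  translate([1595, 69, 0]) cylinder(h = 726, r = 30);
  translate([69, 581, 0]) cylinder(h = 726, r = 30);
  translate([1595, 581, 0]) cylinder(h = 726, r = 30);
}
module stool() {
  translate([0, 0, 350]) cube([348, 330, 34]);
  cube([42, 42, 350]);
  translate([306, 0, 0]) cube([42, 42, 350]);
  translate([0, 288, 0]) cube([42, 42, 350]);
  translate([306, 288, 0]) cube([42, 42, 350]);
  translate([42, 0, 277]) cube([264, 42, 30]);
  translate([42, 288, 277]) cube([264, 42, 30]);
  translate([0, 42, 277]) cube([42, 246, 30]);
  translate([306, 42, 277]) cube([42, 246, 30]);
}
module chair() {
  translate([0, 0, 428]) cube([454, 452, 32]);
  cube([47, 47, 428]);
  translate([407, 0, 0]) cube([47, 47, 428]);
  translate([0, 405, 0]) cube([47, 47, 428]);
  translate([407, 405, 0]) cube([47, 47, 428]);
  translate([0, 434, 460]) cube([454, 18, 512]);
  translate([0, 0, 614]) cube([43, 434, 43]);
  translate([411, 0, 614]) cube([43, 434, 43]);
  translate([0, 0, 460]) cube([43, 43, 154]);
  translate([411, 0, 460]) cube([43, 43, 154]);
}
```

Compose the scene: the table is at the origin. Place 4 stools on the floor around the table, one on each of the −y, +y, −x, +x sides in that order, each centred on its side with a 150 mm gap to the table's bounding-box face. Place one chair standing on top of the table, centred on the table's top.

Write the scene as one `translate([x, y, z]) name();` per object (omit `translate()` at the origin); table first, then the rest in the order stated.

table();
translate([658, -480, 0]) stool();
translate([658, 800, 0]) stool();
translate([-498, 160, 0]) stool();
translate([1814, 160, 0]) stool();
translate([605, 99, 767]) chair();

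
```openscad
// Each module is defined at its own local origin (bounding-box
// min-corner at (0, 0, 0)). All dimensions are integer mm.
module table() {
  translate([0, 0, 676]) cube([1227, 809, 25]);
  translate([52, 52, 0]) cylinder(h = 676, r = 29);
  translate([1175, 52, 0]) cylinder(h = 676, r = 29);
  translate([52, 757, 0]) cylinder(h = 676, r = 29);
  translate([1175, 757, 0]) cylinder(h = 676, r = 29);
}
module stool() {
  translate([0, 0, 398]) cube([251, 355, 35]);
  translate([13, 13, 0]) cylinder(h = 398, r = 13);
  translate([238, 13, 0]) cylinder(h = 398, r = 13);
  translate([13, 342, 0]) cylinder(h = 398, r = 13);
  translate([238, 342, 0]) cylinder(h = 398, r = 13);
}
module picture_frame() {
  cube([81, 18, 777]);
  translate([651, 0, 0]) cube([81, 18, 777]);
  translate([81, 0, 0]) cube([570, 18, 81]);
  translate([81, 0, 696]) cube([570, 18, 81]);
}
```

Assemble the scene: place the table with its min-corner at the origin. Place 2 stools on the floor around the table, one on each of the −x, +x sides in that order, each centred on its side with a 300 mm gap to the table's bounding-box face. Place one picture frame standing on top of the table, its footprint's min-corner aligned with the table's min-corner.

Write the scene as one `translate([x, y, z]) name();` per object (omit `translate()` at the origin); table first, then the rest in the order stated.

table();
translate([-551, 227, 0]) stool();
translate([1527, 227, 0]) stool();
translate([0, 0, 701]) picture_frame();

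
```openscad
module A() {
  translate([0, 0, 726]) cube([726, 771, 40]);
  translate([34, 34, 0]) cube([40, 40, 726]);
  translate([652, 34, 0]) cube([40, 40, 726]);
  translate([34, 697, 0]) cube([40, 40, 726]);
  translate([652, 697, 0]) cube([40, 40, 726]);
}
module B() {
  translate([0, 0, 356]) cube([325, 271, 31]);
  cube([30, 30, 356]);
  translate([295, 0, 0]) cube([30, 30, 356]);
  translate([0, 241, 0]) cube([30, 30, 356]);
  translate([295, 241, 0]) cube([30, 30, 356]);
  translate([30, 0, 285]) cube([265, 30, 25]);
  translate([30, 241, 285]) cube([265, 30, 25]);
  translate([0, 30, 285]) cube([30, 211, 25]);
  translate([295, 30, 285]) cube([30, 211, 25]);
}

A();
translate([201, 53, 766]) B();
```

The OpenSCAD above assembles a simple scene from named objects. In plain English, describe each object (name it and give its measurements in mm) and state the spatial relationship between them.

A is a table with a 726×771 mm rectangular top, 40 mm thick, top surface at z = 766 mm, supported by four 40×40 mm square legs, each inset 34 mm from the nearest pair of top edges, running from the floor.

B is a four-legged stool. The seat is a 325×271×31 mm slab whose top surface is at z = 387 mm; four square legs, each 30×30 mm in cross-section, run from the floor (z = 0) to the underside of the seat, each flush with a corner of the seat. Four stretchers, 30 mm wide and 25 mm tall, connect adjacent legs with their undersides at z = 285 mm, each running between the inner faces of the legs it joins and aligned with the legs' outer faces on the other axis.

The stool is on top of the table.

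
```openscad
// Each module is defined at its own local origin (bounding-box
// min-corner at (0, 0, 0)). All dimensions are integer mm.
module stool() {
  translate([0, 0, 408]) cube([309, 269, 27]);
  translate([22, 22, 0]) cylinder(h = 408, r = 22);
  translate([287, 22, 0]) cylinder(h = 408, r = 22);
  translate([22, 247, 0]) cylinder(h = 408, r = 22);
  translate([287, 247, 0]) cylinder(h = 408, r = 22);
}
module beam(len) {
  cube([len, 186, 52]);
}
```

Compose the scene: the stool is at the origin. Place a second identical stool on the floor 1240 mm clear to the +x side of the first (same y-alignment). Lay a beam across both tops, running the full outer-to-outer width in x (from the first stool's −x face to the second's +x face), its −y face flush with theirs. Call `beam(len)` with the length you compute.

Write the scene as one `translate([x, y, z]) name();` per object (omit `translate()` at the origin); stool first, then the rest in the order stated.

stool();
translate([1549, 0, 0]) stool();
translate([0, 0, 435]) beam(1858);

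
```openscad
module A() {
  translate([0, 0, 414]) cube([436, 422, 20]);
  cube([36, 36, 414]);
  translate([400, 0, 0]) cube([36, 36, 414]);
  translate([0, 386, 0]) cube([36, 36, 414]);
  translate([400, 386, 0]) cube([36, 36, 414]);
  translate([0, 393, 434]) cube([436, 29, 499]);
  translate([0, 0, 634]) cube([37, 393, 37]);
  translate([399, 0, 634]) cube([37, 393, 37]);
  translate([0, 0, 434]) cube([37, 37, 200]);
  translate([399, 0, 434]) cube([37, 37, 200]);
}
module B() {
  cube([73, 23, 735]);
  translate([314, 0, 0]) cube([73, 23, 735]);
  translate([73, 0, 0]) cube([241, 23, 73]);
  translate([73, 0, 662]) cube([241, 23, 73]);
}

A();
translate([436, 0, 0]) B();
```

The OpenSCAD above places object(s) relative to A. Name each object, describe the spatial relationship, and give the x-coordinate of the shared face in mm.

The chair's +x face and the picture frame's −x face are both at x = 436 mm.

A is a chair. B is a picture frame. The picture frame is against the chair's +x side, with their −y faces flush. The x-coordinate of the shared face is 436 mm.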